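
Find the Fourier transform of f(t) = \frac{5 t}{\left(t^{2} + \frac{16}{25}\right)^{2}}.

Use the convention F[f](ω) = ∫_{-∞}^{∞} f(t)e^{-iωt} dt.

F(ω) = - \frac{25 i \pi \omega e^{- \frac{4 \left|{\omega}\right|}{5}}}{8}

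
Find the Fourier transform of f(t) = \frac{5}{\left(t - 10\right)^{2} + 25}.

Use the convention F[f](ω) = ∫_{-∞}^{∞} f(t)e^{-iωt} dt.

F(ω) = \pi e^{- 10 i \omega - 5 \left|{\omega}\right|}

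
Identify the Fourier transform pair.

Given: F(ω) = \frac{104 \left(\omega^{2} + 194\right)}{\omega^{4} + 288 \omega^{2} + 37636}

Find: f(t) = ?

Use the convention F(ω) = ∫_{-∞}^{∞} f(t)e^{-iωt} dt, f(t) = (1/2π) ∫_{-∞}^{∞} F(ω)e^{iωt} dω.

f(t) = 4 e^{- 13 \left|{t}\right|} \cos{\left(5 t \right)}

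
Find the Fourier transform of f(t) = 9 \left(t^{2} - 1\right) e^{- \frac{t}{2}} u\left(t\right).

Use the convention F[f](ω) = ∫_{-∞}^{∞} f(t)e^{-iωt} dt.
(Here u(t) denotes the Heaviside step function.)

F(ω) = \frac{18 \left(16 i \omega - \left(2 i \omega + 1\right)^{3} + 8\right)}{\left(2 i \omega + 1\right)^{4}}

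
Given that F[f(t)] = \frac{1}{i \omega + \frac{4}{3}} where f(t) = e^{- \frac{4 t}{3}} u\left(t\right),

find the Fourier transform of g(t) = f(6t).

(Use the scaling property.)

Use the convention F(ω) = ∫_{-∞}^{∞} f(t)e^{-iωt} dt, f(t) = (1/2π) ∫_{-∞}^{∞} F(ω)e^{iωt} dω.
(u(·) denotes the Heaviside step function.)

F[g](ω) = \frac{1}{i \omega + 8}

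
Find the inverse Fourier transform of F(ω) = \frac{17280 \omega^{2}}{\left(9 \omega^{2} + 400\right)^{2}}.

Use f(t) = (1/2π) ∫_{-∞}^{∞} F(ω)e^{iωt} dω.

f(t) = 8 \left(1 - \frac{20 \left|{t}\right|}{3}\right) e^{- \frac{20 \left|{t}\right|}{3}}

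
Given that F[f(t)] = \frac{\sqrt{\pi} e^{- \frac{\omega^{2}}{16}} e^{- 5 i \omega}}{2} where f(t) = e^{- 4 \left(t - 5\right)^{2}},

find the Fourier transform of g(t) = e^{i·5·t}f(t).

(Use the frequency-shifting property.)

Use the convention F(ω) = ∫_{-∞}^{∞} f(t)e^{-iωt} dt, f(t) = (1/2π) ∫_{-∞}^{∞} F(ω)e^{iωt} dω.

F[g](ω) = \frac{\sqrt{\pi} e^{- \frac{\left(\omega - 5\right) \left(\omega - 5 + 80 i\right)}{16}}}{2}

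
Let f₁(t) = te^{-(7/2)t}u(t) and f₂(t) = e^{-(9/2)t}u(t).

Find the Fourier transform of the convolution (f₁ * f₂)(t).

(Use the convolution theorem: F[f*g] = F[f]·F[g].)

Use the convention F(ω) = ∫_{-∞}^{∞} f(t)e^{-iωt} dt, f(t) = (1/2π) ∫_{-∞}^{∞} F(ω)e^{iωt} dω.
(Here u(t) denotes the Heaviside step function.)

F[f₁*f₂](ω) = \frac{8}{\left(2 i \omega + 7\right)^{2} \left(2 i \omega + 9\right)}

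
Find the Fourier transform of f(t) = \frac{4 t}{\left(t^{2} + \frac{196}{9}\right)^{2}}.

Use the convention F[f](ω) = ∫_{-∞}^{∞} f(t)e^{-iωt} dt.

F(ω) = - \frac{3 i \pi \omega e^{- \frac{14 \left|{\omega}\right|}{3}}}{7}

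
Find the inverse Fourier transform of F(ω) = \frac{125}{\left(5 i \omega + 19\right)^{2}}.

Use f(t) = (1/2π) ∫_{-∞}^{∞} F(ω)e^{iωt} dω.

f(t) = 5 t e^{- \frac{19 t}{5}} u\left(t\right)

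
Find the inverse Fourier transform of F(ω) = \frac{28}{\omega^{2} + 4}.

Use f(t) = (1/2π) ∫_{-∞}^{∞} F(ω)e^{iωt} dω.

f(t) = 7 e^{- 2 \left|{t}\right|}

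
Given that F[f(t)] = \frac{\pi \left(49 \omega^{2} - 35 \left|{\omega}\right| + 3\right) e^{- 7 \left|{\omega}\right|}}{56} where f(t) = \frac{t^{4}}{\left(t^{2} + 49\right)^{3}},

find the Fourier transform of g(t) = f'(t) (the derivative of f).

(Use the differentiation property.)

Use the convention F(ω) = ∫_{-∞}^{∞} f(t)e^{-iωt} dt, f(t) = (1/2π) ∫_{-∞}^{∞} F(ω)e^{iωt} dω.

F[g](ω) = \frac{i \pi \omega \left(49 \omega^{2} - 35 \left|{\omega}\right| + 3\right) e^{- 7 \left|{\omega}\right|}}{56}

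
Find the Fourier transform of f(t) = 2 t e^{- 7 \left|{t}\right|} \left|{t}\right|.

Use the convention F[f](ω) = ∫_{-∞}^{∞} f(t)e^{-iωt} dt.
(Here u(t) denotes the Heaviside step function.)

F(ω) = \frac{8 i \omega \left(\omega^{2} - 147\right)}{\left(\omega^{2} + 49\right)^{3}}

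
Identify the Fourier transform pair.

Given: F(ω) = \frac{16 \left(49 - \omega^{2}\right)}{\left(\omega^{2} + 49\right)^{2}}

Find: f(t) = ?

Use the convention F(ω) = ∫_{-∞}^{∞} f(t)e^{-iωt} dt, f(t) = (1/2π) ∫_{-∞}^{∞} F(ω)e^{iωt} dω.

f(t) = 8 e^{- 7 \left|{t}\right|} \left|{t}\right|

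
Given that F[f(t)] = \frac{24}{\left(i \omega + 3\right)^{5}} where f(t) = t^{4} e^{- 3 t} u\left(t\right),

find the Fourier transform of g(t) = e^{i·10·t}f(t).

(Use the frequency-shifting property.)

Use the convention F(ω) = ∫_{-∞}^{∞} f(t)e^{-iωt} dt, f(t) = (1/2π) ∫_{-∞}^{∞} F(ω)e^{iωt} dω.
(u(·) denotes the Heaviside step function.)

F[g](ω) = \frac{24}{\left(i \left(\omega - 10\right) + 3\right)^{5}}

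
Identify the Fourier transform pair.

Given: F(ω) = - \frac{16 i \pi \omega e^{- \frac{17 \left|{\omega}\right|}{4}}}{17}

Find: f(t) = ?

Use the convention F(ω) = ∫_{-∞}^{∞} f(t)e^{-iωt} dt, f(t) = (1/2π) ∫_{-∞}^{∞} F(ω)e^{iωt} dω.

f(t) = \frac{8 t}{\left(t^{2} + \frac{289}{16}\right)^{2}}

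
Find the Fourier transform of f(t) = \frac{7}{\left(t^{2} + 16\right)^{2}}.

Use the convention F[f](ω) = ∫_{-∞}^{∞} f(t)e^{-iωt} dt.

F(ω) = \frac{7 \pi \left(4 \left|{\omega}\right| + 1\right) e^{- 4 \left|{\omega}\right|}}{128}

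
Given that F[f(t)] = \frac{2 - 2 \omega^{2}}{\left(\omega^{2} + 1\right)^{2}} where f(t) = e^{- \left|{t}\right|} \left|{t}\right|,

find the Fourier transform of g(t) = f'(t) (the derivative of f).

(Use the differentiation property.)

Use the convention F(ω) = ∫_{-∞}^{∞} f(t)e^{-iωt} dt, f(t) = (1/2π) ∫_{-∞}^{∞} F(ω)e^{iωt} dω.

F[g](ω) = - \frac{2 i \omega \left(\omega^{2} - 1\right)}{\left(\omega^{2} + 1\right)^{2}}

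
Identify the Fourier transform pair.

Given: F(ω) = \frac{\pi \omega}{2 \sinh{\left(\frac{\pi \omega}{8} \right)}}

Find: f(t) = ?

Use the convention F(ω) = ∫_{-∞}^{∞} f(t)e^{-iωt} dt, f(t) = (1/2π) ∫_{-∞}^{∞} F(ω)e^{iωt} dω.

f(t) = \frac{8}{\cosh^{2}{\left(4 t \right)}}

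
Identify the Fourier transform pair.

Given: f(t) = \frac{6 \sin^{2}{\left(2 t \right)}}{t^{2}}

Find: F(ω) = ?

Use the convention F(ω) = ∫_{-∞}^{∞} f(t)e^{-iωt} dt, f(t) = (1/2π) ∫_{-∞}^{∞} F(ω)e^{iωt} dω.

F(ω) = \begin{cases} 3 \pi \left(4 - \left|{\omega}\right|\right) & \text{for}\: \omega > -4 \wedge \omega < 4 \\0 & \text{otherwise} \end{cases}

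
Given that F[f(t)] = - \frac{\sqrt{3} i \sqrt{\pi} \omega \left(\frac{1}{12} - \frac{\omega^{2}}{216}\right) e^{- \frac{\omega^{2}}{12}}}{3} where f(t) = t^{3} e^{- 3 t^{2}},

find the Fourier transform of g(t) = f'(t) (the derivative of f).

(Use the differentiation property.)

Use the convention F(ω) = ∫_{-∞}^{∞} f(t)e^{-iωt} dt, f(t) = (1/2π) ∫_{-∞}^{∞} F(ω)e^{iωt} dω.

F[g](ω) = \frac{\sqrt{3} \sqrt{\pi} \omega^{2} \left(18 - \omega^{2}\right) e^{- \frac{\omega^{2}}{12}}}{648}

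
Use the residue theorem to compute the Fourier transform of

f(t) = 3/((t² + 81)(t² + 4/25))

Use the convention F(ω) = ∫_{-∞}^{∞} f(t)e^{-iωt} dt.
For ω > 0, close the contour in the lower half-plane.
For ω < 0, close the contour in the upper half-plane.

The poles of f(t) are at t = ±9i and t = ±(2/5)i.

Let g(z) = f(z)e^{-iωz}; for large |z| the factor e^{-iωz} decays in the lower half-plane when ω > 0 and in the upper half-plane when ω < 0.

Case ω > 0 (lower half-plane, clockwise contour ⇒ F(ω) = -2πi·ΣRes):
  Res_{z = - 9 i} g(z) = - \frac{25 i e^{- 9 \omega}}{12126}
  Res_{z = - \frac{2 i}{5}} g(z) = \frac{375 i e^{- \frac{2 \omega}{5}}}{8084}
  F(ω) = -2πi·ΣRes = - \frac{25 \pi e^{- 9 \omega}}{6063} + \frac{375 \pi e^{- \frac{2 \omega}{5}}}{4042}

Case ω < 0 (upper half-plane, counterclockwise contour ⇒ F(ω) = +2πi·ΣRes):
  Res_{z = 9 i} g(z) = \frac{25 i e^{9 \omega}}{12126}
  Res_{z = \frac{2 i}{5}} g(z) = - \frac{375 i e^{\frac{2 \omega}{5}}}{8084}
  F(ω) = 2πi·ΣRes = \frac{25 \pi \left(45 e^{\frac{2 \omega}{5}} - 2 e^{9 \omega}\right)}{12126}

Both cases combine into a single formula in |ω|:

F(ω) = - \frac{25 \pi e^{- 9 \left|{\omega}\right|}}{6063} + \frac{375 \pi e^{- \frac{2 \left|{\omega}\right|}{5}}}{4042}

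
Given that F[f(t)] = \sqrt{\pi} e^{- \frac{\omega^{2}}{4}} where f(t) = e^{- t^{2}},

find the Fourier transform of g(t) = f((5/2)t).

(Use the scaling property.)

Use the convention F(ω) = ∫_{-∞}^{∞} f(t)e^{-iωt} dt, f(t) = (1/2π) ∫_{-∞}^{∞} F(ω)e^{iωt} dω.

F[g](ω) = \frac{2 \sqrt{\pi} e^{- \frac{\omega^{2}}{25}}}{5}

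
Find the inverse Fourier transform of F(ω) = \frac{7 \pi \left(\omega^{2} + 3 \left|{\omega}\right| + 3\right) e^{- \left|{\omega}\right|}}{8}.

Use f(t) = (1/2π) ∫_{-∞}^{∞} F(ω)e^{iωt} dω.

f(t) = \frac{7}{\left(t^{2} + 1\right)^{3}}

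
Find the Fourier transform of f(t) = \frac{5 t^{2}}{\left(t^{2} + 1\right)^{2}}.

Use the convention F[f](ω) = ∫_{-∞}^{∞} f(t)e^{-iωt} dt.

F(ω) = \frac{5 \pi \left(1 - \left|{\omega}\right|\right) e^{- \left|{\omega}\right|}}{2}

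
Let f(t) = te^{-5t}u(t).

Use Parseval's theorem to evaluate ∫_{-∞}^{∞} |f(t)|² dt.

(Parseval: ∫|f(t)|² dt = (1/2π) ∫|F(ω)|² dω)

∫|f(t)|² dt = \frac{1}{500}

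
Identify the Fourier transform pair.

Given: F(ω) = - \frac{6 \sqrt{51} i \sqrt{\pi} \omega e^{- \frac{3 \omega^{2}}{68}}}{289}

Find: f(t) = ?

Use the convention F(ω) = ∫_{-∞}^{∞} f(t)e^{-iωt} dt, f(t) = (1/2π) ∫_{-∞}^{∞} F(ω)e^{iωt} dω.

f(t) = 4 t e^{- \frac{17 t^{2}}{3}}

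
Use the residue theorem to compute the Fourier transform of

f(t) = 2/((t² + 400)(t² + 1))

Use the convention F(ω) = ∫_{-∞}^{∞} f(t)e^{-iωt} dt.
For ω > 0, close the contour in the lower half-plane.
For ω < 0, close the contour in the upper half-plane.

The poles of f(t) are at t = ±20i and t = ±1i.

Let g(z) = f(z)e^{-iωz}; for large |z| the factor e^{-iωz} decays in the lower half-plane when ω > 0 and in the upper half-plane when ω < 0.

Case ω > 0 (lower half-plane, clockwise contour ⇒ F(ω) = -2πi·ΣRes):
  Res_{z = - 20 i} g(z) = - \frac{i e^{- 20 \omega}}{7980}
  Res_{z = - i} g(z) = \frac{i e^{- \omega}}{399}
  F(ω) = -2πi·ΣRes = \frac{\pi \left(20 e^{19 \omega} - 1\right) e^{- 20 \omega}}{3990}

Case ω < 0 (upper half-plane, counterclockwise contour ⇒ F(ω) = +2πi·ΣRes):
  Res_{z = 20 i} g(z) = \frac{i e^{20 \omega}}{7980}
  Res_{z = i} g(z) = - \frac{i e^{\omega}}{399}
  F(ω) = 2πi·ΣRes = \frac{\pi \left(20 - e^{19 \omega}\right) e^{\omega}}{3990}

Both cases combine into a single formula in |ω|:

F(ω) = \frac{\pi \left(20 e^{19 \left|{\omega}\right|} - 1\right) e^{- 20 \left|{\omega}\right|}}{3990}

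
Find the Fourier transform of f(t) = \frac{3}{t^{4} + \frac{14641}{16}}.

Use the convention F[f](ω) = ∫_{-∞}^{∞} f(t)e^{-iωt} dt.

F(ω) = \frac{24 \pi e^{- \frac{11 \sqrt{2} \left|{\omega}\right|}{4}} \sin{\left(\frac{11 \sqrt{2} \left|{\omega}\right|}{4} + \frac{\pi}{4} \right)}}{1331}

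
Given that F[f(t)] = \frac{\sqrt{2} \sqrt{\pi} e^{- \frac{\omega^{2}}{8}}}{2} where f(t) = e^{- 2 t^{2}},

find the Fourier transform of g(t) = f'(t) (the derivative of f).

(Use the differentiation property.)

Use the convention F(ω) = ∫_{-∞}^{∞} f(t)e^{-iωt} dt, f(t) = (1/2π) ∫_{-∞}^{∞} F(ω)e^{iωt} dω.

F[g](ω) = \frac{\sqrt{2} i \sqrt{\pi} \omega e^{- \frac{\omega^{2}}{8}}}{2}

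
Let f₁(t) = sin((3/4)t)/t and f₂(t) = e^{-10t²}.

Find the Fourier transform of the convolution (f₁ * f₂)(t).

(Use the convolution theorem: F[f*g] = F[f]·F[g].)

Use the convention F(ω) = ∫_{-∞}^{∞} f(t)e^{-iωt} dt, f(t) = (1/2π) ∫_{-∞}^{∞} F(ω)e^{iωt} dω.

F[f₁*f₂](ω) = \begin{cases} \frac{\sqrt{10} \pi^{\frac{3}{2}} e^{- \frac{\omega^{2}}{40}}}{10} & \text{for}\: \omega > - \frac{3}{4} \wedge \omega < \frac{3}{4} \\0 & \text{otherwise} \end{cases}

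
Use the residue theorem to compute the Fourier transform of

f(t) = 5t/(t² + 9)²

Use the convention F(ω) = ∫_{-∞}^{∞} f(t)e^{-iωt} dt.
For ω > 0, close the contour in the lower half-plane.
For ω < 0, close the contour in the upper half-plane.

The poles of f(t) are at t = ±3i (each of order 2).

Let g(z) = f(z)e^{-iωz}; for large |z| the factor e^{-iωz} decays in the lower half-plane when ω > 0 and in the upper half-plane when ω < 0.

Case ω > 0 (lower half-plane, clockwise contour ⇒ F(ω) = -2πi·ΣRes):
  Res_{z = - 3 i} g(z) = \frac{5 \omega e^{- 3 \omega}}{12} (pole of order 2)
  F(ω) = -2πi·ΣRes = - \frac{5 i \pi \omega e^{- 3 \omega}}{6}

Case ω < 0 (upper half-plane, counterclockwise contour ⇒ F(ω) = +2πi·ΣRes):
  Res_{z = 3 i} g(z) = - \frac{5 \omega e^{3 \omega}}{12} (pole of order 2)
  F(ω) = 2πi·ΣRes = - \frac{5 i \pi \omega e^{3 \omega}}{6}

Both cases combine into a single formula in |ω|:

F(ω) = - \frac{5 i \pi \omega e^{- 3 \left|{\omega}\right|}}{6}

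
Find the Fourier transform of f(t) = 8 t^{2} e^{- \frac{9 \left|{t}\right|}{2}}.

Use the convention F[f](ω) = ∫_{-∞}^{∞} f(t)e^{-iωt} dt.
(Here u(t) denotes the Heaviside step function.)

F(ω) = \frac{6912 \left(27 - 4 \omega^{2}\right)}{\left(4 \omega^{2} + 81\right)^{3}}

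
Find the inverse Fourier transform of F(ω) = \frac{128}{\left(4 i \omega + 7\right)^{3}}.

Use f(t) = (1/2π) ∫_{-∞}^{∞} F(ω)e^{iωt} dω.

f(t) = t^{2} e^{- \frac{7 t}{4}} u\left(t\right)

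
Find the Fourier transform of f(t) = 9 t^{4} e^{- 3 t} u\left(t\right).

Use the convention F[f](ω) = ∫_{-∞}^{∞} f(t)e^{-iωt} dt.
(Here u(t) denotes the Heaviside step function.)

F(ω) = \frac{216}{\left(i \omega + 3\right)^{5}}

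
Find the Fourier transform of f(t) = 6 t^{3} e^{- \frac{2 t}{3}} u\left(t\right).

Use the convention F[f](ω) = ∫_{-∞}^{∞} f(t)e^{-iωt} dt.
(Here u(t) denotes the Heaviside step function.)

F(ω) = \frac{2916}{\left(3 i \omega + 2\right)^{4}}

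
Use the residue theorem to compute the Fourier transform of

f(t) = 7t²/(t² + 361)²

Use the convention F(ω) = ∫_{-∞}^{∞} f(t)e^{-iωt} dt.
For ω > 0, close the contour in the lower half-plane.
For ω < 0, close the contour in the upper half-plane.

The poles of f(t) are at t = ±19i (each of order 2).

Let g(z) = f(z)e^{-iωz}; for large |z| the factor e^{-iωz} decays in the lower half-plane when ω > 0 and in the upper half-plane when ω < 0.

Case ω > 0 (lower half-plane, clockwise contour ⇒ F(ω) = -2πi·ΣRes):
  Res_{z = - 19 i} g(z) = \frac{7 i \left(1 - 19 \omega\right) e^{- 19 \omega}}{76} (pole of order 2)
  F(ω) = -2πi·ΣRes = \frac{7 \pi \left(1 - 19 \omega\right) e^{- 19 \omega}}{38}

Case ω < 0 (upper half-plane, counterclockwise contour ⇒ F(ω) = +2πi·ΣRes):
  Res_{z = 19 i} g(z) = \frac{7 i \left(- 19 \omega - 1\right) e^{19 \omega}}{76} (pole of order 2)
  F(ω) = 2πi·ΣRes = \frac{7 \pi \left(19 \omega + 1\right) e^{19 \omega}}{38}

Both cases combine into a single formula in |ω|:

F(ω) = \frac{7 \pi \left(1 - 19 \left|{\omega}\right|\right) e^{- 19 \left|{\omega}\right|}}{38}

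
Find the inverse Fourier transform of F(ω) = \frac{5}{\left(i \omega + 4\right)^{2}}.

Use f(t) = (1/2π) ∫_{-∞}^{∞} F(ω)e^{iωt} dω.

f(t) = 5 t e^{- 4 t} u\left(t\right)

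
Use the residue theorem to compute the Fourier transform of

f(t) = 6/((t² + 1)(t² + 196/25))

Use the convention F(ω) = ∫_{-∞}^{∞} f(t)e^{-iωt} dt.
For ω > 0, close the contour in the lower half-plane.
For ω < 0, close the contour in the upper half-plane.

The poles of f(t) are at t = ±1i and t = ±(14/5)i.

Let g(z) = f(z)e^{-iωz}; for large |z| the factor e^{-iωz} decays in the lower half-plane when ω > 0 and in the upper half-plane when ω < 0.

Case ω > 0 (lower half-plane, clockwise contour ⇒ F(ω) = -2πi·ΣRes):
  Res_{z = - i} g(z) = \frac{25 i e^{- \omega}}{57}
  Res_{z = - \frac{14 i}{5}} g(z) = - \frac{125 i e^{- \frac{14 \omega}{5}}}{798}
  F(ω) = -2πi·ΣRes = \frac{50 \pi e^{- \omega}}{57} - \frac{125 \pi e^{- \frac{14 \omega}{5}}}{399}

Case ω < 0 (upper half-plane, counterclockwise contour ⇒ F(ω) = +2πi·ΣRes):
  Res_{z = i} g(z) = - \frac{25 i e^{\omega}}{57}
  Res_{z = \frac{14 i}{5}} g(z) = \frac{125 i e^{\frac{14 \omega}{5}}}{798}
  F(ω) = 2πi·ΣRes = \frac{25 \pi \left(- 5 e^{\frac{14 \omega}{5}} + 14 e^{\omega}\right)}{399}

Both cases combine into a single formula in |ω|:

F(ω) = \frac{50 \pi e^{- \left|{\omega}\right|}}{57} - \frac{125 \pi e^{- \frac{14 \left|{\omega}\right|}{5}}}{399}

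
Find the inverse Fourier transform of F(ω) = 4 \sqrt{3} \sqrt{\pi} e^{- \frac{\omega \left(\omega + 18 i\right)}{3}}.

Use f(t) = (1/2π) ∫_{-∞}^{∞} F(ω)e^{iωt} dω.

f(t) = 6 e^{- \frac{3 \left(t - 6\right)^{2}}{4}}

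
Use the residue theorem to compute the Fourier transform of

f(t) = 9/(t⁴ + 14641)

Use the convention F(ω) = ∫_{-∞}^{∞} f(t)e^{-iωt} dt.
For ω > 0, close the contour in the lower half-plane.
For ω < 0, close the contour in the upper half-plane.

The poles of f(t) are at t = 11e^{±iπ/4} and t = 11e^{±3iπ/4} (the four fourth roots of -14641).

Let g(z) = f(z)e^{-iωz}; for large |z| the factor e^{-iωz} decays in the lower half-plane when ω > 0 and in the upper half-plane when ω < 0.

Case ω > 0 (lower half-plane, clockwise contour ⇒ F(ω) = -2πi·ΣRes):
  Res_{z = - \frac{11 \sqrt{2}}{2} - \frac{11 \sqrt{2} i}{2}} g(z) = \frac{9 \sqrt{2} i \left(1 - i\right) e^{\frac{11 \sqrt{2} \omega \left(-1 + i\right)}{2}}}{10648}
  Res_{z = \frac{11 \sqrt{2}}{2} - \frac{11 \sqrt{2} i}{2}} g(z) = \frac{9 \sqrt{2} i \left(1 + i\right) e^{- \frac{11 \sqrt{2} \omega \left(1 + i\right)}{2}}}{10648}
  F(ω) = -2πi·ΣRes = \frac{9 \sqrt{2} \pi \left(1 - i\right) \left(e^{11 \sqrt{2} i \omega} + i\right) e^{- \frac{11 \sqrt{2} \omega \left(1 + i\right)}{2}}}{5324} = \frac{9 \pi e^{- \frac{11 \sqrt{2} \omega}{2}} \sin{\left(\frac{11 \sqrt{2} \omega}{2} + \frac{\pi}{4} \right)}}{1331}

Case ω < 0 (upper half-plane, counterclockwise contour ⇒ F(ω) = +2πi·ΣRes):
  Res_{z = \frac{11 \sqrt{2}}{2} + \frac{11 \sqrt{2} i}{2}} g(z) = \frac{9 \sqrt{2} i \left(-1 + i\right) e^{\frac{11 \sqrt{2} \omega \left(1 - i\right)}{2}}}{10648}
  Res_{z = - \frac{11 \sqrt{2}}{2} + \frac{11 \sqrt{2} i}{2}} g(z) = \frac{9 \sqrt{2} \left(1 - i\right) e^{\frac{11 \sqrt{2} \omega \left(1 + i\right)}{2}}}{10648}
  F(ω) = 2πi·ΣRes = - \frac{9 \sqrt{2} i \pi \left(i \left(1 - i\right) e^{\frac{11 \sqrt{2} \omega \left(1 - i\right)}{2}} - \left(1 - i\right) e^{\frac{11 \sqrt{2} \omega \left(1 + i\right)}{2}}\right)}{5324} = \frac{9 \pi e^{\frac{11 \sqrt{2} \omega}{2}} \cos{\left(\frac{11 \sqrt{2} \omega}{2} + \frac{\pi}{4} \right)}}{1331}

Both cases combine into a single formula in |ω|:

F(ω) = \frac{9 \pi e^{- \frac{11 \sqrt{2} \left|{\omega}\right|}{2}} \sin{\left(\frac{11 \sqrt{2} \left|{\omega}\right|}{2} + \frac{\pi}{4} \right)}}{1331}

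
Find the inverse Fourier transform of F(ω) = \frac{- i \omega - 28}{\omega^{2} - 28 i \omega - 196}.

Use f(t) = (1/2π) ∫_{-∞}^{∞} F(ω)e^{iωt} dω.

f(t) = \left(14 t + 1\right) e^{- 14 t} u\left(t\right)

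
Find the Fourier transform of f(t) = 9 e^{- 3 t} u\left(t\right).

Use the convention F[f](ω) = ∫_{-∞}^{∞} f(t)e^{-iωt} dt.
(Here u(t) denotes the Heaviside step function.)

F(ω) = \frac{9}{i \omega + 3}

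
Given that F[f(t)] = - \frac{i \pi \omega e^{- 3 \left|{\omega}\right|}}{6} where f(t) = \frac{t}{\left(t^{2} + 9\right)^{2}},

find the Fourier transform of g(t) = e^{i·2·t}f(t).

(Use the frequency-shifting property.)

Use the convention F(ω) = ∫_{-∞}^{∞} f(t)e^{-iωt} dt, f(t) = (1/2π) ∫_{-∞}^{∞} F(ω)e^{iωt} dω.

F[g](ω) = \frac{i \pi \left(2 - \omega\right) e^{- 3 \left|{\omega - 2}\right|}}{6}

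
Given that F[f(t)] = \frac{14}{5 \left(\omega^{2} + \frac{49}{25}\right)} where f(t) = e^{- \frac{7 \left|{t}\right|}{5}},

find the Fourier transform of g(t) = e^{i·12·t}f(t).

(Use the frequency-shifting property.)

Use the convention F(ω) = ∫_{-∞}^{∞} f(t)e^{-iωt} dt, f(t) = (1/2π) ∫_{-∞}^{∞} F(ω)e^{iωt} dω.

F[g](ω) = \frac{70}{25 \left(\omega - 12\right)^{2} + 49}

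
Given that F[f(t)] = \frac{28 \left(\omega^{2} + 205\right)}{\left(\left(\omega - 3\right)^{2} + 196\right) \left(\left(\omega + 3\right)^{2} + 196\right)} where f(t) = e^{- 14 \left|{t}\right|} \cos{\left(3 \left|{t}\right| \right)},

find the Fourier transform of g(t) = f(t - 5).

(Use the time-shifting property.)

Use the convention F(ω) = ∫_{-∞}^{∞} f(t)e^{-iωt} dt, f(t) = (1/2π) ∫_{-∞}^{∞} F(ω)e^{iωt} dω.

F[g](ω) = \frac{28 \left(\omega^{2} + 205\right) e^{- 5 i \omega}}{\omega^{4} + 374 \omega^{2} + 42025}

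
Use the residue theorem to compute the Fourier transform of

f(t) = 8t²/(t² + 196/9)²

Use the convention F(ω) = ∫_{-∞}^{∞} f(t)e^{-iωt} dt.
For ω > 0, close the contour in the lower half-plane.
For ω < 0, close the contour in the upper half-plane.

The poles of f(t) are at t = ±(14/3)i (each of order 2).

Let g(z) = f(z)e^{-iωz}; for large |z| the factor e^{-iωz} decays in the lower half-plane when ω > 0 and in the upper half-plane when ω < 0.

Case ω > 0 (lower half-plane, clockwise contour ⇒ F(ω) = -2πi·ΣRes):
  Res_{z = - \frac{14 i}{3}} g(z) = \frac{i \left(3 - 14 \omega\right) e^{- \frac{14 \omega}{3}}}{7} (pole of order 2)
  F(ω) = -2πi·ΣRes = \frac{2 \pi \left(3 - 14 \omega\right) e^{- \frac{14 \omega}{3}}}{7}

Case ω < 0 (upper half-plane, counterclockwise contour ⇒ F(ω) = +2πi·ΣRes):
  Res_{z = \frac{14 i}{3}} g(z) = \frac{i \left(- 14 \omega - 3\right) e^{\frac{14 \omega}{3}}}{7} (pole of order 2)
  F(ω) = 2πi·ΣRes = \frac{2 \pi \left(14 \omega + 3\right) e^{\frac{14 \omega}{3}}}{7}

Both cases combine into a single formula in |ω|:

F(ω) = \frac{2 \pi \left(3 - 14 \left|{\omega}\right|\right) e^{- \frac{14 \left|{\omega}\right|}{3}}}{7}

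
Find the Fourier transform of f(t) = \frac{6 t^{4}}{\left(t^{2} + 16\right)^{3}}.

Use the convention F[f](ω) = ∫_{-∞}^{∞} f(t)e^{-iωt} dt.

F(ω) = \frac{3 \pi \left(16 \omega^{2} - 20 \left|{\omega}\right| + 3\right) e^{- 4 \left|{\omega}\right|}}{16}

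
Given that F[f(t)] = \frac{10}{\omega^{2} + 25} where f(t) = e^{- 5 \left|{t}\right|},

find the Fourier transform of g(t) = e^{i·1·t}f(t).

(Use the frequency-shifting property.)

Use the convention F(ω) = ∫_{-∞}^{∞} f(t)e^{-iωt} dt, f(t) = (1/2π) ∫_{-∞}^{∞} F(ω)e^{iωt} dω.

F[g](ω) = \frac{10}{\left(\omega - 1\right)^{2} + 25}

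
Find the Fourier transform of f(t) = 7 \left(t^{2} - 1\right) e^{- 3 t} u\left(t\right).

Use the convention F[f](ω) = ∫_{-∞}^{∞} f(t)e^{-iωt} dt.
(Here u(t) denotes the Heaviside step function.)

F(ω) = \frac{7 \left(2 i \omega - \left(i \omega + 3\right)^{3} + 6\right)}{\left(i \omega + 3\right)^{4}}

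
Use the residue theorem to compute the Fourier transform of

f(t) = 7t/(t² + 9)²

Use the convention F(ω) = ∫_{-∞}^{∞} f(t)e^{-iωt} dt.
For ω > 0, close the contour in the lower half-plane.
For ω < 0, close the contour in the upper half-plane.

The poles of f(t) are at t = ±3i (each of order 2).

Let g(z) = f(z)e^{-iωz}; for large |z| the factor e^{-iωz} decays in the lower half-plane when ω > 0 and in the upper half-plane when ω < 0.

Case ω > 0 (lower half-plane, clockwise contour ⇒ F(ω) = -2πi·ΣRes):
  Res_{z = - 3 i} g(z) = \frac{7 \omega e^{- 3 \omega}}{12} (pole of order 2)
  F(ω) = -2πi·ΣRes = - \frac{7 i \pi \omega e^{- 3 \omega}}{6}

Case ω < 0 (upper half-plane, counterclockwise contour ⇒ F(ω) = +2πi·ΣRes):
  Res_{z = 3 i} g(z) = - \frac{7 \omega e^{3 \omega}}{12} (pole of order 2)
  F(ω) = 2πi·ΣRes = - \frac{7 i \pi \omega e^{3 \omega}}{6}

Both cases combine into a single formula in |ω|:

F(ω) = - \frac{7 i \pi \omega e^{- 3 \left|{\omega}\right|}}{6}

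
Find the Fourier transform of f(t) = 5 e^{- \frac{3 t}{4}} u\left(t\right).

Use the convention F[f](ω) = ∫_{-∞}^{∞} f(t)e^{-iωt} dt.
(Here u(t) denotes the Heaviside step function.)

F(ω) = \frac{20}{4 i \omega + 3}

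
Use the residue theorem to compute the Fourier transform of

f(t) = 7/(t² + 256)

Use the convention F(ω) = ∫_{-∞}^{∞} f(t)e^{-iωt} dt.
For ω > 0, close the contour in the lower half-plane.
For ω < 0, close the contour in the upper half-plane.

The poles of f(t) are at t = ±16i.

Let g(z) = f(z)e^{-iωz}; for large |z| the factor e^{-iωz} decays in the lower half-plane when ω > 0 and in the upper half-plane when ω < 0.

Case ω > 0 (lower half-plane, clockwise contour ⇒ F(ω) = -2πi·ΣRes):
  Res_{z = - 16 i} g(z) = \frac{7 i e^{- 16 \omega}}{32}
  F(ω) = -2πi·ΣRes = \frac{7 \pi e^{- 16 \omega}}{16}

Case ω < 0 (upper half-plane, counterclockwise contour ⇒ F(ω) = +2πi·ΣRes):
  Res_{z = 16 i} g(z) = - \frac{7 i e^{16 \omega}}{32}
  F(ω) = 2πi·ΣRes = \frac{7 \pi e^{16 \omega}}{16}

Both cases combine into a single formula in |ω|:

F(ω) = \frac{7 \pi e^{- 16 \left|{\omega}\right|}}{16}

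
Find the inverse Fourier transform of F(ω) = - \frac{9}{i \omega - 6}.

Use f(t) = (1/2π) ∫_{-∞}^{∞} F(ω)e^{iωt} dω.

f(t) = 9 e^{6 t} u\left(- t\right)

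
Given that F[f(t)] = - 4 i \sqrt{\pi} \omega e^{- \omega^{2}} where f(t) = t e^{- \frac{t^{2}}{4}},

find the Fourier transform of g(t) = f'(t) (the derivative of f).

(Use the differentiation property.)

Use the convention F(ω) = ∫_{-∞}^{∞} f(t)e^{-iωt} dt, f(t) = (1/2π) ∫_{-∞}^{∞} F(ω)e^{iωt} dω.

F[g](ω) = 4 \sqrt{\pi} \omega^{2} e^{- \omega^{2}}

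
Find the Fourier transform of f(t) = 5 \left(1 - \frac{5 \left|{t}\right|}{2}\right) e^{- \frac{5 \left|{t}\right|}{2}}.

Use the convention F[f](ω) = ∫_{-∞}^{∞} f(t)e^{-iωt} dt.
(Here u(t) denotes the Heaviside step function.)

F(ω) = \frac{800 \omega^{2}}{\left(4 \omega^{2} + 25\right)^{2}}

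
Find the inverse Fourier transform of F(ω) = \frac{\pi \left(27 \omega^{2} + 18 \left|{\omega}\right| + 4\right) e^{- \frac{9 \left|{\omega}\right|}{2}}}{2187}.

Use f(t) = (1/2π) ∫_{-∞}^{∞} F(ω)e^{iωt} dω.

f(t) = \frac{9}{\left(t^{2} + \frac{81}{4}\right)^{3}}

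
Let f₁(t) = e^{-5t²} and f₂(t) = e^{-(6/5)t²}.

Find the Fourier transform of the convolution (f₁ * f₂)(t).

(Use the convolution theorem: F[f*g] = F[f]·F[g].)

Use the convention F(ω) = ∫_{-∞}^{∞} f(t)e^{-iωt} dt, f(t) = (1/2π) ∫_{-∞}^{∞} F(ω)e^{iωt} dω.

F[f₁*f₂](ω) = \frac{\sqrt{6} \pi e^{- \frac{31 \omega^{2}}{120}}}{6}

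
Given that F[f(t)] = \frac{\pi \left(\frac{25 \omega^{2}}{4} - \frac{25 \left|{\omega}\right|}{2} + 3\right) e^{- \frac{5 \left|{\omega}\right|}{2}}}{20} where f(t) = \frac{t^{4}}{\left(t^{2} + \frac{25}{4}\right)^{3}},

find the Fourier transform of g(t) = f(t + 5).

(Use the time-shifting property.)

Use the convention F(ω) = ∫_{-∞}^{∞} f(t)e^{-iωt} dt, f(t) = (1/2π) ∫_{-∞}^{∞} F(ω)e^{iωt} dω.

F[g](ω) = \frac{\pi \left(25 \omega^{2} - 50 \left|{\omega}\right| + 12\right) e^{5 i \omega - \frac{5 \left|{\omega}\right|}{2}}}{80}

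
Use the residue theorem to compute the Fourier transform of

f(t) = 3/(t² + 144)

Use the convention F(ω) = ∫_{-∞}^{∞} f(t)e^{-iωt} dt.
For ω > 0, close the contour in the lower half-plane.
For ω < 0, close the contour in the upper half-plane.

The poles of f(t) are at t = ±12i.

Let g(z) = f(z)e^{-iωz}; for large |z| the factor e^{-iωz} decays in the lower half-plane when ω > 0 and in the upper half-plane when ω < 0.

Case ω > 0 (lower half-plane, clockwise contour ⇒ F(ω) = -2πi·ΣRes):
  Res_{z = - 12 i} g(z) = \frac{i e^{- 12 \omega}}{8}
  F(ω) = -2πi·ΣRes = \frac{\pi e^{- 12 \omega}}{4}

Case ω < 0 (upper half-plane, counterclockwise contour ⇒ F(ω) = +2πi·ΣRes):
  Res_{z = 12 i} g(z) = - \frac{i e^{12 \omega}}{8}
  F(ω) = 2πi·ΣRes = \frac{\pi e^{12 \omega}}{4}

Both cases combine into a single formula in |ω|:

F(ω) = \frac{\pi e^{- 12 \left|{\omega}\right|}}{4}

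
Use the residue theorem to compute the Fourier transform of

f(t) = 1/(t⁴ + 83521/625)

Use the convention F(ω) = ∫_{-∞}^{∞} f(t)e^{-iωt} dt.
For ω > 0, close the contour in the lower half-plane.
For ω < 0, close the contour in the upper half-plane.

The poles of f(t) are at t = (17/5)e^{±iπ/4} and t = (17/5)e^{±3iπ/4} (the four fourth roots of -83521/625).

Let g(z) = f(z)e^{-iωz}; for large |z| the factor e^{-iωz} decays in the lower half-plane when ω > 0 and in the upper half-plane when ω < 0.

Case ω > 0 (lower half-plane, clockwise contour ⇒ F(ω) = -2πi·ΣRes):
  Res_{z = - \frac{17 \sqrt{2}}{10} - \frac{17 \sqrt{2} i}{10}} g(z) = \frac{125 \sqrt{2} i \left(1 - i\right) e^{\frac{17 \sqrt{2} \omega \left(-1 + i\right)}{10}}}{39304}
  Res_{z = \frac{17 \sqrt{2}}{10} - \frac{17 \sqrt{2} i}{10}} g(z) = \frac{125 \sqrt{2} i \left(1 + i\right) e^{- \frac{17 \sqrt{2} \omega \left(1 + i\right)}{10}}}{39304}
  F(ω) = -2πi·ΣRes = \frac{125 \sqrt{2} \pi \left(1 - i\right) \left(e^{\frac{17 \sqrt{2} i \omega}{5}} + i\right) e^{- \frac{17 \sqrt{2} \omega \left(1 + i\right)}{10}}}{19652} = \frac{125 \pi e^{- \frac{17 \sqrt{2} \omega}{10}} \sin{\left(\frac{17 \sqrt{2} \omega}{10} + \frac{\pi}{4} \right)}}{4913}

Case ω < 0 (upper half-plane, counterclockwise contour ⇒ F(ω) = +2πi·ΣRes):
  Res_{z = \frac{17 \sqrt{2}}{10} + \frac{17 \sqrt{2} i}{10}} g(z) = \frac{125 \sqrt{2} i \left(-1 + i\right) e^{\frac{17 \sqrt{2} \omega \left(1 - i\right)}{10}}}{39304}
  Res_{z = - \frac{17 \sqrt{2}}{10} + \frac{17 \sqrt{2} i}{10}} g(z) = \frac{125 \sqrt{2} \left(1 - i\right) e^{\frac{17 \sqrt{2} \omega \left(1 + i\right)}{10}}}{39304}
  F(ω) = 2πi·ΣRes = - \frac{125 \sqrt{2} i \pi \left(i \left(1 - i\right) e^{\frac{17 \sqrt{2} \omega \left(1 - i\right)}{10}} - \left(1 - i\right) e^{\frac{17 \sqrt{2} \omega \left(1 + i\right)}{10}}\right)}{19652} = \frac{125 \pi e^{\frac{17 \sqrt{2} \omega}{10}} \cos{\left(\frac{17 \sqrt{2} \omega}{10} + \frac{\pi}{4} \right)}}{4913}

Both cases combine into a single formula in |ω|:

F(ω) = \frac{125 \pi e^{- \frac{17 \sqrt{2} \left|{\omega}\right|}{10}} \sin{\left(\frac{17 \sqrt{2} \left|{\omega}\right|}{10} + \frac{\pi}{4} \right)}}{4913}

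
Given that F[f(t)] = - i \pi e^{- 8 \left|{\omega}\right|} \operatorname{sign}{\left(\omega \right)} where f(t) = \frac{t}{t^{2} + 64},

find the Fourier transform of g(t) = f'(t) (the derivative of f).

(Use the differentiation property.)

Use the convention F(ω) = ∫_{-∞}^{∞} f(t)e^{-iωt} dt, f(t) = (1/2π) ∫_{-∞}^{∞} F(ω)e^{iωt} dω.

F[g](ω) = \pi \omega e^{- 8 \left|{\omega}\right|} \operatorname{sign}{\left(\omega \right)}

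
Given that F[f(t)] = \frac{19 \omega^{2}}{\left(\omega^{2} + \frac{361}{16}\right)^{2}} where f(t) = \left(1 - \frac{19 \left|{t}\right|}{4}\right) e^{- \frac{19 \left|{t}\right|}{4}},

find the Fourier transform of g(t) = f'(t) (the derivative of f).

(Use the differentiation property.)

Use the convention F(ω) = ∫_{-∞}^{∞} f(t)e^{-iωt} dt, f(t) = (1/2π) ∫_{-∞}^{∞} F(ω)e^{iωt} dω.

F[g](ω) = \frac{4864 i \omega^{3}}{\left(16 \omega^{2} + 361\right)^{2}}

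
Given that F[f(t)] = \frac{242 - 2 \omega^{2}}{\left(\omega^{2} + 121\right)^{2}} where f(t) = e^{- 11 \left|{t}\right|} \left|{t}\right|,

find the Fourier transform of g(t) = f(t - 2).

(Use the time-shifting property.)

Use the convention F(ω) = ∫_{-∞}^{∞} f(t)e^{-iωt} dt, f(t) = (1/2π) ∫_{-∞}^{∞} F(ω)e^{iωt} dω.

F[g](ω) = \frac{2 \left(121 - \omega^{2}\right) e^{- 2 i \omega}}{\left(\omega^{2} + 121\right)^{2}}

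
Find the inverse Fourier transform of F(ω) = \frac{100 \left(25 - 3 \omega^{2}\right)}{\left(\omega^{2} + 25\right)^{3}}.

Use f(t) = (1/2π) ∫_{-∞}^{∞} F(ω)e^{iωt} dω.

f(t) = 5 t^{2} e^{- 5 \left|{t}\right|}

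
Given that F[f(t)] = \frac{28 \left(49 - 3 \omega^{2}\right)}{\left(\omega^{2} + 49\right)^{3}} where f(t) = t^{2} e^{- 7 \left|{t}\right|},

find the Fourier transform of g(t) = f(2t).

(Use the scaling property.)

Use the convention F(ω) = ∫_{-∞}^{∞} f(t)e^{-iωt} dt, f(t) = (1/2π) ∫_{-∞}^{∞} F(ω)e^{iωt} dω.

F[g](ω) = \frac{224 \left(196 - 3 \omega^{2}\right)}{\left(\omega^{2} + 196\right)^{3}}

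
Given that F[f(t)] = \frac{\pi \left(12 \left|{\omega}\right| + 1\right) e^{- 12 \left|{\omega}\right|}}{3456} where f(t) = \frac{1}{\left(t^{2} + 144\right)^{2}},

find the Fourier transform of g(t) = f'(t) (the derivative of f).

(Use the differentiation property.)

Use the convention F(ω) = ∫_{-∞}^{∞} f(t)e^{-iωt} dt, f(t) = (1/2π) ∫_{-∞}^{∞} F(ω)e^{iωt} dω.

F[g](ω) = \frac{i \pi \omega \left(12 \left|{\omega}\right| + 1\right) e^{- 12 \left|{\omega}\right|}}{3456}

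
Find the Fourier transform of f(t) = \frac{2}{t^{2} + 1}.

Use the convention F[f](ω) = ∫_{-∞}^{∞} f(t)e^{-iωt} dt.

F(ω) = 2 \pi e^{- \left|{\omega}\right|}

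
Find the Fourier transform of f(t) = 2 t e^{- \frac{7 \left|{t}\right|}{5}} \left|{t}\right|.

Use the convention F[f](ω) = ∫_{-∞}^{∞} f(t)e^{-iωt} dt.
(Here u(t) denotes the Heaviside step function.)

F(ω) = \frac{5000 i \omega \left(25 \omega^{2} - 147\right)}{\left(25 \omega^{2} + 49\right)^{3}}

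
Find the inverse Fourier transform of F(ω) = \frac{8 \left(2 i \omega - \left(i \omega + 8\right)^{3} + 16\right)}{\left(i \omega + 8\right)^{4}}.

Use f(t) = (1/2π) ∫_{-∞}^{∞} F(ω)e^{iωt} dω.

f(t) = 8 \left(t^{2} - 1\right) e^{- 8 t} u\left(t\right)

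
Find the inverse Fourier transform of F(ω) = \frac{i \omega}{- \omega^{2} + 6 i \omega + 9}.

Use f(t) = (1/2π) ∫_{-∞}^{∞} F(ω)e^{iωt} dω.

f(t) = \left(1 - 3 t\right) e^{- 3 t} u\left(t\right)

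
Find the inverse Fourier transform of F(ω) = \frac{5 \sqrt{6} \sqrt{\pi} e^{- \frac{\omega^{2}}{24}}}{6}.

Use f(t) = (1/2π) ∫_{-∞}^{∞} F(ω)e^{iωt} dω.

f(t) = 5 e^{- 6 t^{2}}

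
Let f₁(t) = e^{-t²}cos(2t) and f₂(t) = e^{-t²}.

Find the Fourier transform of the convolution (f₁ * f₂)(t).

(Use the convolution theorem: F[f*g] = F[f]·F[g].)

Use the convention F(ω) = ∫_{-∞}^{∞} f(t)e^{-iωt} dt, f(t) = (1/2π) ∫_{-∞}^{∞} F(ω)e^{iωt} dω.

F[f₁*f₂](ω) = \pi e^{- \frac{\omega^{2}}{2} - 1} \cosh{\left(\omega \right)}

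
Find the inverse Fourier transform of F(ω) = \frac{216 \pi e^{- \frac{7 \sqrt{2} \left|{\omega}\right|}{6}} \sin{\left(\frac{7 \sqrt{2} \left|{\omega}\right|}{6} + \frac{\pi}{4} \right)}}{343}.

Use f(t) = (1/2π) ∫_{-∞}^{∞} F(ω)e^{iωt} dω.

f(t) = \frac{8}{t^{4} + \frac{2401}{81}}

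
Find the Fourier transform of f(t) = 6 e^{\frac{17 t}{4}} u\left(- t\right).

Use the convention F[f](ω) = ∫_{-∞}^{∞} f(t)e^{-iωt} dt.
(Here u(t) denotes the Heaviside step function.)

F(ω) = - \frac{24}{4 i \omega - 17}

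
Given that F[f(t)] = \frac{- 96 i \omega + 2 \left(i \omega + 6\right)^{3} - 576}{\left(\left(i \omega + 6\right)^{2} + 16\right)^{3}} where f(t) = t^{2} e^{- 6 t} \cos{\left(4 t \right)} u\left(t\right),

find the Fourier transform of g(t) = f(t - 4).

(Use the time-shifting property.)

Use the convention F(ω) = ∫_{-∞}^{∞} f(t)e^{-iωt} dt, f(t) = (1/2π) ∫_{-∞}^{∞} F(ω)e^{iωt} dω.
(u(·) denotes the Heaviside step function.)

F[g](ω) = \frac{2 \left(- 48 i \omega + \left(i \omega + 6\right)^{3} - 288\right) e^{- 4 i \omega}}{\left(\left(i \omega + 6\right)^{2} + 16\right)^{3}}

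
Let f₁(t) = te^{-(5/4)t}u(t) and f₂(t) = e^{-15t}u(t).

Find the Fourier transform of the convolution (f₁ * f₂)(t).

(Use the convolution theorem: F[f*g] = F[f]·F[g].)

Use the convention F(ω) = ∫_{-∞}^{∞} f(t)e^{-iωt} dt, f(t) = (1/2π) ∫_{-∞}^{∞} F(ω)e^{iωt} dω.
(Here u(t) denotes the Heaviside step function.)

F[f₁*f₂](ω) = \frac{16}{\left(i \omega + 15\right) \left(4 i \omega + 5\right)^{2}}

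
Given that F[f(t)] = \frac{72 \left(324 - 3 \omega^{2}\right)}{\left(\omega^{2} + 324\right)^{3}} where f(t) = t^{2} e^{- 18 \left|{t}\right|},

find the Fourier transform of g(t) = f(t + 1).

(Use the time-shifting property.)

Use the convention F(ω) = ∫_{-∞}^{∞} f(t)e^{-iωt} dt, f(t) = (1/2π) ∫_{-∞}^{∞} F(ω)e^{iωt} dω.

F[g](ω) = \frac{216 \left(108 - \omega^{2}\right) e^{i \omega}}{\left(\omega^{2} + 324\right)^{3}}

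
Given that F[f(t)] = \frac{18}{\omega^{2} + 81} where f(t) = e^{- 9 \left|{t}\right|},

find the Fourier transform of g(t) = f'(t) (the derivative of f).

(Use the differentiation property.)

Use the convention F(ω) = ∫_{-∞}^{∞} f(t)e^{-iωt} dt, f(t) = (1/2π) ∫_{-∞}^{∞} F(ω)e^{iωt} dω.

F[g](ω) = \frac{18 i \omega}{\omega^{2} + 81}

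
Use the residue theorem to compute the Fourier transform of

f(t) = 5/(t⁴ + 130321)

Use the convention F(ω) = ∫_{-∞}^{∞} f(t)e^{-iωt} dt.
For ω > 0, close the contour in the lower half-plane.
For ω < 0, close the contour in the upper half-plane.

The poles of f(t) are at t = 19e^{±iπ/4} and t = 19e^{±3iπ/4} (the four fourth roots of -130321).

Let g(z) = f(z)e^{-iωz}; for large |z| the factor e^{-iωz} decays in the lower half-plane when ω > 0 and in the upper half-plane when ω < 0.

Case ω > 0 (lower half-plane, clockwise contour ⇒ F(ω) = -2πi·ΣRes):
  Res_{z = - \frac{19 \sqrt{2}}{2} - \frac{19 \sqrt{2} i}{2}} g(z) = \frac{5 \sqrt{2} i \left(1 - i\right) e^{\frac{19 \sqrt{2} \omega \left(-1 + i\right)}{2}}}{54872}
  Res_{z = \frac{19 \sqrt{2}}{2} - \frac{19 \sqrt{2} i}{2}} g(z) = \frac{5 \sqrt{2} i \left(1 + i\right) e^{- \frac{19 \sqrt{2} \omega \left(1 + i\right)}{2}}}{54872}
  F(ω) = -2πi·ΣRes = \frac{5 \sqrt{2} \pi \left(1 - i\right) \left(e^{19 \sqrt{2} i \omega} + i\right) e^{- \frac{19 \sqrt{2} \omega \left(1 + i\right)}{2}}}{27436} = \frac{5 \pi e^{- \frac{19 \sqrt{2} \omega}{2}} \sin{\left(\frac{19 \sqrt{2} \omega}{2} + \frac{\pi}{4} \right)}}{6859}

Case ω < 0 (upper half-plane, counterclockwise contour ⇒ F(ω) = +2πi·ΣRes):
  Res_{z = \frac{19 \sqrt{2}}{2} + \frac{19 \sqrt{2} i}{2}} g(z) = \frac{5 \sqrt{2} i \left(-1 + i\right) e^{\frac{19 \sqrt{2} \omega \left(1 - i\right)}{2}}}{54872}
  Res_{z = - \frac{19 \sqrt{2}}{2} + \frac{19 \sqrt{2} i}{2}} g(z) = \frac{5 \sqrt{2} \left(1 - i\right) e^{\frac{19 \sqrt{2} \omega \left(1 + i\right)}{2}}}{54872}
  F(ω) = 2πi·ΣRes = - \frac{5 \sqrt{2} i \pi \left(i \left(1 - i\right) e^{\frac{19 \sqrt{2} \omega \left(1 - i\right)}{2}} - \left(1 - i\right) e^{\frac{19 \sqrt{2} \omega \left(1 + i\right)}{2}}\right)}{27436} = \frac{5 \pi e^{\frac{19 \sqrt{2} \omega}{2}} \cos{\left(\frac{19 \sqrt{2} \omega}{2} + \frac{\pi}{4} \right)}}{6859}

Both cases combine into a single formula in |ω|:

F(ω) = \frac{5 \pi e^{- \frac{19 \sqrt{2} \left|{\omega}\right|}{2}} \sin{\left(\frac{19 \sqrt{2} \left|{\omega}\right|}{2} + \frac{\pi}{4} \right)}}{6859}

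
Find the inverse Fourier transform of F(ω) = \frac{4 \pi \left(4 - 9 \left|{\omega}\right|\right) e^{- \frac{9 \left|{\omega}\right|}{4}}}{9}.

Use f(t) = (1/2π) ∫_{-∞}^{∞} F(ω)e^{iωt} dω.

f(t) = \frac{8 t^{2}}{\left(t^{2} + \frac{81}{16}\right)^{2}}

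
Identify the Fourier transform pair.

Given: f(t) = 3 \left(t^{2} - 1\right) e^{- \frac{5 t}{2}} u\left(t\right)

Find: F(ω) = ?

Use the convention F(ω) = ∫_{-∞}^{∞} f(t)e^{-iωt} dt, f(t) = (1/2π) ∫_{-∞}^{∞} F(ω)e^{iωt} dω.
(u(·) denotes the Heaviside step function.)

F(ω) = \frac{6 \left(16 i \omega - \left(2 i \omega + 5\right)^{3} + 40\right)}{\left(2 i \omega + 5\right)^{4}}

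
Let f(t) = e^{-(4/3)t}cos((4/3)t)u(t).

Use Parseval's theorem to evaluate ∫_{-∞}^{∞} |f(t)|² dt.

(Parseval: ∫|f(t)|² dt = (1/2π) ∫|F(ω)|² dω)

∫|f(t)|² dt = \frac{9}{32}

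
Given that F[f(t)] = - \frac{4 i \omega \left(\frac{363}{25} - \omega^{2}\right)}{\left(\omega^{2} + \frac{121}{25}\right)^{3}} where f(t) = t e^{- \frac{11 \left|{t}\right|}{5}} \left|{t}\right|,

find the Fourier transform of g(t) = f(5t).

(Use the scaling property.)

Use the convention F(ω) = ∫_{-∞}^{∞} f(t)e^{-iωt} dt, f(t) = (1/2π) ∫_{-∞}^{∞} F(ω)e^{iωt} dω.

F[g](ω) = \frac{100 i \omega \left(\omega^{2} - 363\right)}{\left(\omega^{2} + 121\right)^{3}}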